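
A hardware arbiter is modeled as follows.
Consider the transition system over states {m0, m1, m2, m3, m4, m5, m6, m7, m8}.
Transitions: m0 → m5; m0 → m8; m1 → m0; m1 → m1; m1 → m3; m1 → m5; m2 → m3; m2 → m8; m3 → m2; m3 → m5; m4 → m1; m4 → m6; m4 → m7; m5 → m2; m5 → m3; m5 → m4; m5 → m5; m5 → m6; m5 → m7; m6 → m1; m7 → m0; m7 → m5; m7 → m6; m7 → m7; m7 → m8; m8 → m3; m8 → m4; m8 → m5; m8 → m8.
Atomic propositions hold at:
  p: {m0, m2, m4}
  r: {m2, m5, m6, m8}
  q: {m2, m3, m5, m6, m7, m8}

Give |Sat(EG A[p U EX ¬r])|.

8

Sat(¬r) = {m0, m1, m3, m4, m7}
Sat(EX ¬r) = {s : some successor in {m0, m1, m3, m4, m7}} = {m1, m2, m4, m5, m6, m7, m8}
A[p U EX ¬r]: least fixpoint, start Z0 = Sat(EX ¬r) = {m1, m2, m4, m5, m6, m7, m8}, add states in Sat(p) with every successor in Z. Z1 = {m0, m1, m2, m4, m5, m6, m7, m8}; fixed.
Sat(A[p U EX ¬r]) = {m0, m1, m2, m4, m5, m6, m7, m8}
EG A[p U EX ¬r]: greatest fixpoint, start Z0 = {m0, m1, m2, m4, m5, m6, m7, m8}, keep only states in Sat with some successor in Z. Already a fixed point.
Sat(EG A[p U EX ¬r]) = {m0, m1, m2, m4, m5, m6, m7, m8}
|Sat(EG A[p U EX ¬r])| = |{m0, m1, m2, m4, m5, m6, m7, m8}| = 8.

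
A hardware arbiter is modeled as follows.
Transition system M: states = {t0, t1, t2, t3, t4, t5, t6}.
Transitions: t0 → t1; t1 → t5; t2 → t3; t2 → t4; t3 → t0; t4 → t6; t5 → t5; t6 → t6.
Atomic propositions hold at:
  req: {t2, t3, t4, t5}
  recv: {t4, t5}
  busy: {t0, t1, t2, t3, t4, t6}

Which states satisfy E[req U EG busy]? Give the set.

{t2, t4, t6}

EG busy: greatest fixpoint, start Z0 = {t0, t1, t2, t3, t4, t6}, keep only states in Sat with some successor in Z. Z1 = {t0, t2, t3, t4, t6}; Z2 = {t2, t3, t4, t6}; Z3 = {t2, t4, t6}; fixed.
Sat(EG busy) = {t2, t4, t6}
E[req U EG busy]: least fixpoint, start Z0 = Sat(EG busy) = {t2, t4, t6}, add states in Sat(req) with some successor in Z. Already a fixed point.
Sat(E[req U EG busy]) = {t2, t4, t6}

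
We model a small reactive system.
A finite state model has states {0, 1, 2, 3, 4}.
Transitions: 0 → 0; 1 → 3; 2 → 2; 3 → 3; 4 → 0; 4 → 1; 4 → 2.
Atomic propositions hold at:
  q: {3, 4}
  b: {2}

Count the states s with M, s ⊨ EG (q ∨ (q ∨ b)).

3

Sat(q ∨ b) = {2, 3, 4}
Sat(q ∨ (q ∨ b)) = {2, 3, 4}
EG (q ∨ (q ∨ b)): greatest fixpoint, start Z0 = {2, 3, 4}, keep only states in Sat with some successor in Z. Already a fixed point.
Sat(EG (q ∨ (q ∨ b))) = {2, 3, 4}
|Sat(EG (q ∨ (q ∨ b)))| = |{2, 3, 4}| = 3.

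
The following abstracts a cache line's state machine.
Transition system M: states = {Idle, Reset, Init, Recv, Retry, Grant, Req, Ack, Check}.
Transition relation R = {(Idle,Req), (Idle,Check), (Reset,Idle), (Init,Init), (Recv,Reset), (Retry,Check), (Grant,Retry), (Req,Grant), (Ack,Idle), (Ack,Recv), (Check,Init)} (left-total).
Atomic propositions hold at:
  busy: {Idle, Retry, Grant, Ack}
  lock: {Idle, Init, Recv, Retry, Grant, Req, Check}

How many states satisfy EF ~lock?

3

Sat(~lock) = {Reset, Ack}
EF ~lock: least fixpoint, start Z0 = {Reset, Ack}, add states with some successor in Z. Z1 = {Reset, Recv, Ack}; fixed.
Sat(EF ~lock) = {Reset, Recv, Ack}
|Sat(EF ~lock)| = |{Reset, Recv, Ack}| = 3.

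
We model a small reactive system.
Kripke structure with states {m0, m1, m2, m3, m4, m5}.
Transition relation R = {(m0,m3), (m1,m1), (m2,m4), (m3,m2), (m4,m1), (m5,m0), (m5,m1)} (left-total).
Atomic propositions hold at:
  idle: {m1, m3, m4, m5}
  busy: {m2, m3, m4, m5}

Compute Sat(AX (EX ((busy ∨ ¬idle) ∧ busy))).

{m0, m3}

Sat(¬idle) = {m0, m2}
Sat(busy ∨ ¬idle) = {m0, m2, m3, m4, m5}
Sat((busy ∨ ¬idle) ∧ busy) = {m2, m3, m4, m5}
Sat(EX ((busy ∨ ¬idle) ∧ busy)) = {s : some successor in {m2, m3, m4, m5}} = {m0, m2, m3}
Sat(AX (EX ((busy ∨ ¬idle) ∧ busy))) = {s : every successor in {m0, m2, m3}} = {m0, m3}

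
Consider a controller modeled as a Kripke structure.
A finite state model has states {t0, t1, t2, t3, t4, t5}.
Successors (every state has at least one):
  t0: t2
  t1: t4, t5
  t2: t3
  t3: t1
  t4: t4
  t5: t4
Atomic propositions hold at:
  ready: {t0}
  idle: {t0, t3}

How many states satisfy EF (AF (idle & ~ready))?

Sat(~ready) = {t1, t2, t3, t4, t5}
Sat(idle & ~ready) = {t3}
AF (idle & ~ready): least fixpoint, start Z0 = {t3}, add states with every successor in Z. Z1 = {t2, t3}; Z2 = {t0, t2, t3}; fixed.
Sat(AF (idle & ~ready)) = {t0, t2, t3}
EF (AF (idle & ~ready)): least fixpoint, start Z0 = {t0, t2, t3}, add states with some successor in Z. Already a fixed point.
Sat(EF (AF (idle & ~ready))) = {t0, t2, t3}
|Sat(EF (AF (idle & ~ready)))| = |{t0, t2, t3}| = 3.

3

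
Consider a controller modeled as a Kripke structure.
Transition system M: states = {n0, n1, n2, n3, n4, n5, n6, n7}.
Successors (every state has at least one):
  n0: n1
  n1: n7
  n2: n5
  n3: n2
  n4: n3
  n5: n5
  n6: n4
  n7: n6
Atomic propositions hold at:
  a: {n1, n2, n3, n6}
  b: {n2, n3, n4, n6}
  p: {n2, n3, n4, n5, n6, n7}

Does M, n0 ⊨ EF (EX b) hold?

Sat(EX b) = {s : some successor in {n2, n3, n4, n6}} = {n3, n4, n6, n7}
EF (EX b): least fixpoint, start Z0 = {n3, n4, n6, n7}, add states with some successor in Z. Z1 = {n1, n3, n4, n6, n7}; Z2 = {n0, n1, n3, n4, n6, n7}; fixed.
Sat(EF (EX b)) = {n0, n1, n3, n4, n6, n7}
n0 ∈ Sat(EF (EX b)) = {n0, n1, n3, n4, n6, n7}, so the formula holds at n0.

Yes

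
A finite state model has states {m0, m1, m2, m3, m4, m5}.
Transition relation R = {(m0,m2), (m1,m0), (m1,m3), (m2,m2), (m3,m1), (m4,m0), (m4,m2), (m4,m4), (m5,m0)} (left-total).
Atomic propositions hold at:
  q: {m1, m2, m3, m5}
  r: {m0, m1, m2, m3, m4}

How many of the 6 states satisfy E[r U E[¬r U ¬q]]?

5

Sat(¬r) = {m5}
Sat(¬q) = {m0, m4}
E[¬r U ¬q]: least fixpoint, start Z0 = Sat(¬q) = {m0, m4}, add states in Sat(¬r) with some successor in Z. Z1 = {m0, m4, m5}; fixed.
Sat(E[¬r U ¬q]) = {m0, m4, m5}
E[r U E[¬r U ¬q]]: least fixpoint, start Z0 = Sat(E[¬r U ¬q]) = {m0, m4, m5}, add states in Sat(r) with some successor in Z. Z1 = {m0, m1, m4, m5}; Z2 = {m0, m1, m3, m4, m5}; fixed.
Sat(E[r U E[¬r U ¬q]]) = {m0, m1, m3, m4, m5}
|Sat(E[r U E[¬r U ¬q]])| = |{m0, m1, m3, m4, m5}| = 5.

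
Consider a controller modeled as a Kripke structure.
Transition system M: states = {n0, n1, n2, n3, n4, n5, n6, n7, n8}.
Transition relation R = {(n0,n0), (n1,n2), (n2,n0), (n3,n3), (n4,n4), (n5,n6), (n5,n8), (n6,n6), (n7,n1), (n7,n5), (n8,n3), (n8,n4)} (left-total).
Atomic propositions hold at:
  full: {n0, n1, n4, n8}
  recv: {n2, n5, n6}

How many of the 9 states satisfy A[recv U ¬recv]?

Sat(¬recv) = {n0, n1, n3, n4, n7, n8}
A[recv U ¬recv]: least fixpoint, start Z0 = Sat(¬recv) = {n0, n1, n3, n4, n7, n8}, add states in Sat(recv) with every successor in Z. Z1 = {n0, n1, n2, n3, n4, n7, n8}; fixed.
Sat(A[recv U ¬recv]) = {n0, n1, n2, n3, n4, n7, n8}
|Sat(A[recv U ¬recv])| = |{n0, n1, n2, n3, n4, n7, n8}| = 7.

7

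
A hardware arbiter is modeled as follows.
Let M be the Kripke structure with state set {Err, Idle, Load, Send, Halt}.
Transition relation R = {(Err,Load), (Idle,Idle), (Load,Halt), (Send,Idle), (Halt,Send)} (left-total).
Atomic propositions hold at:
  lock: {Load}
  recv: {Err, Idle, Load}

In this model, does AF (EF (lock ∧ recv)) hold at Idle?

No

Sat(lock ∧ recv) = {Load}
EF (lock ∧ recv): least fixpoint, start Z0 = {Load}, add states with some successor in Z. Z1 = {Err, Load}; fixed.
Sat(EF (lock ∧ recv)) = {Err, Load}
AF (EF (lock ∧ recv)): least fixpoint, start Z0 = {Err, Load}, add states with every successor in Z. Already a fixed point.
Sat(AF (EF (lock ∧ recv))) = {Err, Load}
Idle ∉ Sat(AF (EF (lock ∧ recv))) = {Err, Load}, so the formula does not hold at Idle.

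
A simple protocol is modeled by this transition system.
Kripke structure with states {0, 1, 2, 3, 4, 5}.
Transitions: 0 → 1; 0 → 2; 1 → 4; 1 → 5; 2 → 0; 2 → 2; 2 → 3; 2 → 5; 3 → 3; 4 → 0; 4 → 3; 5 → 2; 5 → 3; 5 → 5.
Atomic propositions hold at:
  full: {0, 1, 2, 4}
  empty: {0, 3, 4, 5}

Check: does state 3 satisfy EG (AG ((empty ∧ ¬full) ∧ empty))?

Yes

Sat(¬full) = {3, 5}
Sat(empty ∧ ¬full) = {3, 5}
Sat((empty ∧ ¬full) ∧ empty) = {3, 5}
AG ((empty ∧ ¬full) ∧ empty): greatest fixpoint, start Z0 = {3, 5}, keep only states in Sat with every successor in Z. Z1 = {3}; fixed.
Sat(AG ((empty ∧ ¬full) ∧ empty)) = {3}
EG (AG ((empty ∧ ¬full) ∧ empty)): greatest fixpoint, start Z0 = {3}, keep only states in Sat with some successor in Z. Already a fixed point.
Sat(EG (AG ((empty ∧ ¬full) ∧ empty))) = {3}
3 ∈ Sat(EG (AG ((empty ∧ ¬full) ∧ empty))) = {3}, so the formula holds at 3.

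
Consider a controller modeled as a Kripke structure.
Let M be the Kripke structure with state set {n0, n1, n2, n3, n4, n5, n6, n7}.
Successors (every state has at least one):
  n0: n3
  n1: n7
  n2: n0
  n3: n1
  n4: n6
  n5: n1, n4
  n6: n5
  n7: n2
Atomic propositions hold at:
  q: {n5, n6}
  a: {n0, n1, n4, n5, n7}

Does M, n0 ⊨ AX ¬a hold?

Sat(¬a) = {n2, n3, n6}
Sat(AX ¬a) = {s : every successor in {n2, n3, n6}} = {n0, n4, n7}
n0 ∈ Sat(AX ¬a) = {n0, n4, n7}, so the formula holds at n0.

Yes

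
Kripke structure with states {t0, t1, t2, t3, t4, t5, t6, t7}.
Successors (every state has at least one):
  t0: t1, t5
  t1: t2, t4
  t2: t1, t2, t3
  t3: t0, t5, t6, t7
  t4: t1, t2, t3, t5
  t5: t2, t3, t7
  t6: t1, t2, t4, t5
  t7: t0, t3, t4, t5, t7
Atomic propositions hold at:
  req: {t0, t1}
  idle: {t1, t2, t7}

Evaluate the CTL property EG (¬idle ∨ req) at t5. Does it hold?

Sat(¬idle) = {t0, t3, t4, t5, t6}
Sat(¬idle ∨ req) = {t0, t1, t3, t4, t5, t6}
EG (¬idle ∨ req): greatest fixpoint, start Z0 = {t0, t1, t3, t4, t5, t6}, keep only states in Sat with some successor in Z. Already a fixed point.
Sat(EG (¬idle ∨ req)) = {t0, t1, t3, t4, t5, t6}
t5 ∈ Sat(EG (¬idle ∨ req)) = {t0, t1, t3, t4, t5, t6}, so the formula holds at t5.

Yes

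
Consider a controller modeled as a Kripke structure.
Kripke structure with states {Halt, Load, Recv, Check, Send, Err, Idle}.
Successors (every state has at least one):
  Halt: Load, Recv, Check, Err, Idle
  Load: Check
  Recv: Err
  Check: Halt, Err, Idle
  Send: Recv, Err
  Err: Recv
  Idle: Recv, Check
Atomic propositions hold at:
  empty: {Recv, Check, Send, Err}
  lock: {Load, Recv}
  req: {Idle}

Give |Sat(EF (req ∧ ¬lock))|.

Sat(¬lock) = {Halt, Check, Send, Err, Idle}
Sat(req ∧ ¬lock) = {Idle}
EF (req ∧ ¬lock): least fixpoint, start Z0 = {Idle}, add states with some successor in Z. Z1 = {Halt, Check, Idle}; Z2 = {Halt, Load, Check, Idle}; fixed.
Sat(EF (req ∧ ¬lock)) = {Halt, Load, Check, Idle}
|Sat(EF (req ∧ ¬lock))| = |{Halt, Load, Check, Idle}| = 4.

4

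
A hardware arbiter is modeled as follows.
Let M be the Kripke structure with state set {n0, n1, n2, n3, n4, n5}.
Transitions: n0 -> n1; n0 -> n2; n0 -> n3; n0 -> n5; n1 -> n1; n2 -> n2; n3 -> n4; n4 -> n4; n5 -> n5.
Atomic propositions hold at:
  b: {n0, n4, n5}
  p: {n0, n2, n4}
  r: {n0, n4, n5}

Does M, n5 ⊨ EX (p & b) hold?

No

Sat(p & b) = {n0, n4}
Sat(EX (p & b)) = {s : some successor in {n0, n4}} = {n3, n4}
n5 ∉ Sat(EX (p & b)) = {n3, n4}, so the formula does not hold at n5.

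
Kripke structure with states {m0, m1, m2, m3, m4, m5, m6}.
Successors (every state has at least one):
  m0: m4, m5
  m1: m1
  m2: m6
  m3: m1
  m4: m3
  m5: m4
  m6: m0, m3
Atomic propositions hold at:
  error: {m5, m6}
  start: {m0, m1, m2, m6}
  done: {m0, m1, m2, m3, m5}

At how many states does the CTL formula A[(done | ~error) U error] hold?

Sat(~error) = {m0, m1, m2, m3, m4}
Sat(done | ~error) = {m0, m1, m2, m3, m4, m5}
A[(done | ~error) U error]: least fixpoint, start Z0 = Sat(error) = {m5, m6}, add states in Sat(done | ~error) with every successor in Z. Z1 = {m2, m5, m6}; fixed.
Sat(A[(done | ~error) U error]) = {m2, m5, m6}
|Sat(A[(done | ~error) U error])| = |{m2, m5, m6}| = 3.

3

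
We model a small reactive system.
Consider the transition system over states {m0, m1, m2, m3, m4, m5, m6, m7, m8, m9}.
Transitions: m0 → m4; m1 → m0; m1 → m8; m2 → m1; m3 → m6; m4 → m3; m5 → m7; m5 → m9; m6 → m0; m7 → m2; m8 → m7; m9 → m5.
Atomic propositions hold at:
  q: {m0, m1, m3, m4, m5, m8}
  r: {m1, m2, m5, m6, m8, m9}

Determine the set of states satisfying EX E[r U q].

E[r U q]: least fixpoint, start Z0 = Sat(q) = {m0, m1, m3, m4, m5, m8}, add states in Sat(r) with some successor in Z. Z1 = {m0, m1, m2, m3, m4, m5, m6, m8, m9}; fixed.
Sat(E[r U q]) = {m0, m1, m2, m3, m4, m5, m6, m8, m9}
Sat(EX E[r U q]) = {s : some successor in {m0, m1, m2, m3, m4, m5, m6, m8, m9}} = {m0, m1, m2, m3, m4, m5, m6, m7, m9}

{m0, m1, m2, m3, m4, m5, m6, m7, m9}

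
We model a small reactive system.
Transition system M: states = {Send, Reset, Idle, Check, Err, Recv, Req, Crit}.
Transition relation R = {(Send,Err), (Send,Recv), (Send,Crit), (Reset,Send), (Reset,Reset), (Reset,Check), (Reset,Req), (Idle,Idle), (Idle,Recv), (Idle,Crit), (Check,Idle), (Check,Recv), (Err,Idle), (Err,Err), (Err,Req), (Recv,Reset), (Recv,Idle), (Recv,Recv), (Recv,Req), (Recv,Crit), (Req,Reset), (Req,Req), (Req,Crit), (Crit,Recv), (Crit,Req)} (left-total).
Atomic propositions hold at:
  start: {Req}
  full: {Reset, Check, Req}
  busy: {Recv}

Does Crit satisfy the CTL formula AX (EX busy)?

No

Sat(EX busy) = {s : some successor in {Recv}} = {Send, Idle, Check, Recv, Crit}
Sat(AX (EX busy)) = {s : every successor in {Send, Idle, Check, Recv, Crit}} = {Idle, Check}
Crit ∉ Sat(AX (EX busy)) = {Idle, Check}, so the formula does not hold at Crit.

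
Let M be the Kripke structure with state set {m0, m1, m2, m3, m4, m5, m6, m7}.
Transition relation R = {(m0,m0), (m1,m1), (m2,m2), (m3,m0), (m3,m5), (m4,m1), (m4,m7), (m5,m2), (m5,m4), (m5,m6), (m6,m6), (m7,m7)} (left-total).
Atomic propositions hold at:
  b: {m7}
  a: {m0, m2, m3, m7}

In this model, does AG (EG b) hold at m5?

No

EG b: greatest fixpoint, start Z0 = {m7}, keep only states in Sat with some successor in Z. Already a fixed point.
Sat(EG b) = {m7}
AG (EG b): greatest fixpoint, start Z0 = {m7}, keep only states in Sat with every successor in Z. Already a fixed point.
Sat(AG (EG b)) = {m7}
m5 ∉ Sat(AG (EG b)) = {m7}, so the formula does not hold at m5.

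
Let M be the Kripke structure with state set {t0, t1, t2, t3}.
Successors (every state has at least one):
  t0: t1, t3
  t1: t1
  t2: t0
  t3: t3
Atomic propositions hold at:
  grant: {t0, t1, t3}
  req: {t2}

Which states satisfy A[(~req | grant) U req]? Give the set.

{t2}

Sat(~req) = {t0, t1, t3}
Sat(~req | grant) = {t0, t1, t3}
A[(~req | grant) U req]: least fixpoint, start Z0 = Sat(req) = {t2}, add states in Sat(~req | grant) with every successor in Z. Already a fixed point.
Sat(A[(~req | grant) U req]) = {t2}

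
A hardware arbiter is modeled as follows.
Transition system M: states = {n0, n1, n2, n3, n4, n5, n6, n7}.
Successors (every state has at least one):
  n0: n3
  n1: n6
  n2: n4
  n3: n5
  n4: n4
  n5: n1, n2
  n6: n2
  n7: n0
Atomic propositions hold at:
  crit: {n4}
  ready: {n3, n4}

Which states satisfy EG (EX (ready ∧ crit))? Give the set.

Sat(ready ∧ crit) = {n4}
Sat(EX (ready ∧ crit)) = {s : some successor in {n4}} = {n2, n4}
EG (EX (ready ∧ crit)): greatest fixpoint, start Z0 = {n2, n4}, keep only states in Sat with some successor in Z. Already a fixed point.
Sat(EG (EX (ready ∧ crit))) = {n2, n4}

{n2, n4}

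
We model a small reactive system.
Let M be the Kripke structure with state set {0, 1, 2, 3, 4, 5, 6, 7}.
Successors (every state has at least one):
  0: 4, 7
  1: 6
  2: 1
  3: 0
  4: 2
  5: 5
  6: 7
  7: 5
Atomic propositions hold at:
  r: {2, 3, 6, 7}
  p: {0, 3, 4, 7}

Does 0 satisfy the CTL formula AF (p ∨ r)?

Yes

Sat(p ∨ r) = {0, 2, 3, 4, 6, 7}
AF (p ∨ r): least fixpoint, start Z0 = {0, 2, 3, 4, 6, 7}, add states with every successor in Z. Z1 = {0, 1, 2, 3, 4, 6, 7}; fixed.
Sat(AF (p ∨ r)) = {0, 1, 2, 3, 4, 6, 7}
0 ∈ Sat(AF (p ∨ r)) = {0, 1, 2, 3, 4, 6, 7}, so the formula holds at 0.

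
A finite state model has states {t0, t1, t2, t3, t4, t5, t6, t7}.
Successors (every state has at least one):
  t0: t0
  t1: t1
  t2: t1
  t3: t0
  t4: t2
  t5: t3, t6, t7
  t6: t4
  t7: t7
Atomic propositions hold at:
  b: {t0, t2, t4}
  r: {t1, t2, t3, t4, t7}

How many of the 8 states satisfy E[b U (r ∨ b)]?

Sat(r ∨ b) = {t0, t1, t2, t3, t4, t7}
E[b U (r ∨ b)]: least fixpoint, start Z0 = Sat((r ∨ b)) = {t0, t1, t2, t3, t4, t7}, add states in Sat(b) with some successor in Z. Already a fixed point.
Sat(E[b U (r ∨ b)]) = {t0, t1, t2, t3, t4, t7}
|Sat(E[b U (r ∨ b)])| = |{t0, t1, t2, t3, t4, t7}| = 6.

6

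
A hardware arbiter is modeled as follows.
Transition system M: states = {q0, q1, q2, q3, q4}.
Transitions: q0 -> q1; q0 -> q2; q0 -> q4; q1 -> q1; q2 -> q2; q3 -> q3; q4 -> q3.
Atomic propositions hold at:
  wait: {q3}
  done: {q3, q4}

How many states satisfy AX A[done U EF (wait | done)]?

Sat(wait | done) = {q3, q4}
EF (wait | done): least fixpoint, start Z0 = {q3, q4}, add states with some successor in Z. Z1 = {q0, q3, q4}; fixed.
Sat(EF (wait | done)) = {q0, q3, q4}
A[done U EF (wait | done)]: least fixpoint, start Z0 = Sat(EF (wait | done)) = {q0, q3, q4}, add states in Sat(done) with every successor in Z. Already a fixed point.
Sat(A[done U EF (wait | done)]) = {q0, q3, q4}
Sat(AX A[done U EF (wait | done)]) = {s : every successor in {q0, q3, q4}} = {q3, q4}
|Sat(AX A[done U EF (wait | done)])| = |{q3, q4}| = 2.

2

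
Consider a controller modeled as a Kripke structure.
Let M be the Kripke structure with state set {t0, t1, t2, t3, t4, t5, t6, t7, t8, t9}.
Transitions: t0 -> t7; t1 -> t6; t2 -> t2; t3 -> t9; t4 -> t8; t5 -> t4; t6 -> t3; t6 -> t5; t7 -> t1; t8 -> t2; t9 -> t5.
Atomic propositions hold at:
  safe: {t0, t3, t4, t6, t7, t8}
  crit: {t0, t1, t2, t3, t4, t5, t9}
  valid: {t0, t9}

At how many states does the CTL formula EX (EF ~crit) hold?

8

Sat(~crit) = {t6, t7, t8}
EF ~crit: least fixpoint, start Z0 = {t6, t7, t8}, add states with some successor in Z. Z1 = {t0, t1, t4, t6, t7, t8}; Z2 = {t0, t1, t4, t5, t6, t7, t8}; Z3 = {t0, t1, t4, t5, t6, t7, t8, t9}; Z4 = {t0, t1, t3, t4, t5, t6, t7, t8, t9}; fixed.
Sat(EF ~crit) = {t0, t1, t3, t4, t5, t6, t7, t8, t9}
Sat(EX (EF ~crit)) = {s : some successor in {t0, t1, t3, t4, t5, t6, t7, t8, t9}} = {t0, t1, t3, t4, t5, t6, t7, t9}
|Sat(EX (EF ~crit))| = |{t0, t1, t3, t4, t5, t6, t7, t9}| = 8.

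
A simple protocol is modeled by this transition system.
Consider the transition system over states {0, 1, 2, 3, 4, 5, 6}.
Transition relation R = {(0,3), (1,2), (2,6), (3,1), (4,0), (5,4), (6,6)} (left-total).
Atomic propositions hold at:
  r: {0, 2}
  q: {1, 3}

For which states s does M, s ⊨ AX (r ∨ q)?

Sat(r ∨ q) = {0, 1, 2, 3}
Sat(AX (r ∨ q)) = {s : every successor in {0, 1, 2, 3}} = {0, 1, 3, 4}

{0, 1, 3, 4}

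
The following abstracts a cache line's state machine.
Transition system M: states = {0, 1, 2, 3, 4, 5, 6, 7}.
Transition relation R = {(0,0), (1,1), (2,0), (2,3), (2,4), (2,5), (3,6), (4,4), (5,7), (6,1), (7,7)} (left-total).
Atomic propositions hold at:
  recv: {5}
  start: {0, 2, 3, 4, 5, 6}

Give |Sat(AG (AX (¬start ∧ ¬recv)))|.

4

Sat(¬start) = {1, 7}
Sat(¬recv) = {0, 1, 2, 3, 4, 6, 7}
Sat(¬start ∧ ¬recv) = {1, 7}
Sat(AX (¬start ∧ ¬recv)) = {s : every successor in {1, 7}} = {1, 5, 6, 7}
AG (AX (¬start ∧ ¬recv)): greatest fixpoint, start Z0 = {1, 5, 6, 7}, keep only states in Sat with every successor in Z. Already a fixed point.
Sat(AG (AX (¬start ∧ ¬recv))) = {1, 5, 6, 7}
|Sat(AG (AX (¬start ∧ ¬recv)))| = |{1, 5, 6, 7}| = 4.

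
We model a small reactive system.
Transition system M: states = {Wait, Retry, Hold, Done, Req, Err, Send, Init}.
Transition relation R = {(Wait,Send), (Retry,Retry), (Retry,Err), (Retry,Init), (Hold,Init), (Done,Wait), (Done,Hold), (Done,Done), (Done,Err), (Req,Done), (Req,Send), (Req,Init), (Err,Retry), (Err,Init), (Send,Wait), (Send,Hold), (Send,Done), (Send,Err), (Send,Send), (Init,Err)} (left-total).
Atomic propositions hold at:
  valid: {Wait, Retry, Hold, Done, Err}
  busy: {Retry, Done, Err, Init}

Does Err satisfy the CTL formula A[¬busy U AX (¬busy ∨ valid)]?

No

Sat(¬busy) = {Wait, Hold, Req, Send}
Sat(¬busy ∨ valid) = {Wait, Retry, Hold, Done, Req, Err, Send}
Sat(AX (¬busy ∨ valid)) = {s : every successor in {Wait, Retry, Hold, Done, Req, Err, Send}} = {Wait, Done, Send, Init}
A[¬busy U AX (¬busy ∨ valid)]: least fixpoint, start Z0 = Sat(AX (¬busy ∨ valid)) = {Wait, Done, Send, Init}, add states in Sat(¬busy) with every successor in Z. Z1 = {Wait, Hold, Done, Req, Send, Init}; fixed.
Sat(A[¬busy U AX (¬busy ∨ valid)]) = {Wait, Hold, Done, Req, Send, Init}
Err ∉ Sat(A[¬busy U AX (¬busy ∨ valid)]) = {Wait, Hold, Done, Req, Send, Init}, so the formula does not hold at Err.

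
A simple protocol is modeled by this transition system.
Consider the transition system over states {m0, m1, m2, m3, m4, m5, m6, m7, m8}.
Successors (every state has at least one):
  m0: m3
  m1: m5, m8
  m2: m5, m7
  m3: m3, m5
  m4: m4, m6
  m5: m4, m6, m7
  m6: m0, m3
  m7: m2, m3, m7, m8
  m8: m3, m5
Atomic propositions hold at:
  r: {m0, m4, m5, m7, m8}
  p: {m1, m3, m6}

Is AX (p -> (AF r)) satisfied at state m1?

Yes

AF r: least fixpoint, start Z0 = {m0, m4, m5, m7, m8}, add states with every successor in Z. Z1 = {m0, m1, m2, m4, m5, m7, m8}; fixed.
Sat(AF r) = {m0, m1, m2, m4, m5, m7, m8}
Sat(p -> (AF r)) = {m0, m1, m2, m4, m5, m7, m8}
Sat(AX (p -> (AF r))) = {s : every successor in {m0, m1, m2, m4, m5, m7, m8}} = {m1, m2}
m1 ∈ Sat(AX (p -> (AF r))) = {m1, m2}, so the formula holds at m1.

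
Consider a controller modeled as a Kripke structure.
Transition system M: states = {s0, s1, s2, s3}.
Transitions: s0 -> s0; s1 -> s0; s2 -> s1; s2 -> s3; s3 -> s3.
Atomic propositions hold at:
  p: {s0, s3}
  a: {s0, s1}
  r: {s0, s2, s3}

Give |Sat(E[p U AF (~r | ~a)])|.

3

Sat(~r) = {s1}
Sat(~a) = {s2, s3}
Sat(~r | ~a) = {s1, s2, s3}
AF (~r | ~a): least fixpoint, start Z0 = {s1, s2, s3}, add states with every successor in Z. Already a fixed point.
Sat(AF (~r | ~a)) = {s1, s2, s3}
E[p U AF (~r | ~a)]: least fixpoint, start Z0 = Sat(AF (~r | ~a)) = {s1, s2, s3}, add states in Sat(p) with some successor in Z. Already a fixed point.
Sat(E[p U AF (~r | ~a)]) = {s1, s2, s3}
|Sat(E[p U AF (~r | ~a)])| = |{s1, s2, s3}| = 3.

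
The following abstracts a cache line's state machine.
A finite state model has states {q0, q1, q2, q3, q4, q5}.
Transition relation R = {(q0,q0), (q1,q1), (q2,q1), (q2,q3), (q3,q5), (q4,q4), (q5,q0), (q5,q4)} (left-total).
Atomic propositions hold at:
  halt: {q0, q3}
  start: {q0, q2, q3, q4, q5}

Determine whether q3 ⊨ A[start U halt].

Yes

A[start U halt]: least fixpoint, start Z0 = Sat(halt) = {q0, q3}, add states in Sat(start) with every successor in Z. Already a fixed point.
Sat(A[start U halt]) = {q0, q3}
q3 ∈ Sat(A[start U halt]) = {q0, q3}, so the formula holds at q3.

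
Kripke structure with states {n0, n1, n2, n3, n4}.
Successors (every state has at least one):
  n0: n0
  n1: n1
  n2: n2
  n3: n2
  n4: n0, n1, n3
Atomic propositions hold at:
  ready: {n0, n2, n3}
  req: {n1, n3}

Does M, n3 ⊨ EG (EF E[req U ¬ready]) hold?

No

Sat(¬ready) = {n1, n4}
E[req U ¬ready]: least fixpoint, start Z0 = Sat(¬ready) = {n1, n4}, add states in Sat(req) with some successor in Z. Already a fixed point.
Sat(E[req U ¬ready]) = {n1, n4}
EF E[req U ¬ready]: least fixpoint, start Z0 = {n1, n4}, add states with some successor in Z. Already a fixed point.
Sat(EF E[req U ¬ready]) = {n1, n4}
EG (EF E[req U ¬ready]): greatest fixpoint, start Z0 = {n1, n4}, keep only states in Sat with some successor in Z. Already a fixed point.
Sat(EG (EF E[req U ¬ready])) = {n1, n4}
n3 ∉ Sat(EG (EF E[req U ¬ready])) = {n1, n4}, so the formula does not hold at n3.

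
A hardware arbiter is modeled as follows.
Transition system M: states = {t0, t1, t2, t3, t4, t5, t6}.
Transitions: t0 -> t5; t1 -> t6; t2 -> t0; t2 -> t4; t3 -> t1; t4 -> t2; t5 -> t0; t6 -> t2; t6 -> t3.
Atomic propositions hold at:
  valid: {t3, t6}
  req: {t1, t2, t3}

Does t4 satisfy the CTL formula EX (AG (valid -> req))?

Sat(valid -> req) = {t0, t1, t2, t3, t4, t5}
AG (valid -> req): greatest fixpoint, start Z0 = {t0, t1, t2, t3, t4, t5}, keep only states in Sat with every successor in Z. Z1 = {t0, t2, t3, t4, t5}; Z2 = {t0, t2, t4, t5}; fixed.
Sat(AG (valid -> req)) = {t0, t2, t4, t5}
Sat(EX (AG (valid -> req))) = {s : some successor in {t0, t2, t4, t5}} = {t0, t2, t4, t5, t6}
t4 ∈ Sat(EX (AG (valid -> req))) = {t0, t2, t4, t5, t6}, so the formula holds at t4.

Yes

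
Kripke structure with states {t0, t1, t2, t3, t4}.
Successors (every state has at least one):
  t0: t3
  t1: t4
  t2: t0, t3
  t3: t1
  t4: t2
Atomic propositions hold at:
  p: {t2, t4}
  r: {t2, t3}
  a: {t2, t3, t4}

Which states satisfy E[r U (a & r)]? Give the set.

Sat(a & r) = {t2, t3}
E[r U (a & r)]: least fixpoint, start Z0 = Sat((a & r)) = {t2, t3}, add states in Sat(r) with some successor in Z. Already a fixed point.
Sat(E[r U (a & r)]) = {t2, t3}

{t2, t3}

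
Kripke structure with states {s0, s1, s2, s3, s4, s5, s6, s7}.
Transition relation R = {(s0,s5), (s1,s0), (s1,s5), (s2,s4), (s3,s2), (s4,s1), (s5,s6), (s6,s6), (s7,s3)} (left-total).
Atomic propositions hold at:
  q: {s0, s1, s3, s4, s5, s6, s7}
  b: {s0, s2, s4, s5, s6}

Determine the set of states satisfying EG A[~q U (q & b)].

Sat(~q) = {s2}
Sat(q & b) = {s0, s4, s5, s6}
A[~q U (q & b)]: least fixpoint, start Z0 = Sat((q & b)) = {s0, s4, s5, s6}, add states in Sat(~q) with every successor in Z. Z1 = {s0, s2, s4, s5, s6}; fixed.
Sat(A[~q U (q & b)]) = {s0, s2, s4, s5, s6}
EG A[~q U (q & b)]: greatest fixpoint, start Z0 = {s0, s2, s4, s5, s6}, keep only states in Sat with some successor in Z. Z1 = {s0, s2, s5, s6}; Z2 = {s0, s5, s6}; fixed.
Sat(EG A[~q U (q & b)]) = {s0, s5, s6}

{s0, s5, s6}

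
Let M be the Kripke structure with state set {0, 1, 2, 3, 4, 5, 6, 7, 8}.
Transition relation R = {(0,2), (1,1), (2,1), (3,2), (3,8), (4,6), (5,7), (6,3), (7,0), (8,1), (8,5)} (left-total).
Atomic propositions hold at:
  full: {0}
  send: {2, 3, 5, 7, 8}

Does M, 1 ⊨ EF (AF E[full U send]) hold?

No

E[full U send]: least fixpoint, start Z0 = Sat(send) = {2, 3, 5, 7, 8}, add states in Sat(full) with some successor in Z. Z1 = {0, 2, 3, 5, 7, 8}; fixed.
Sat(E[full U send]) = {0, 2, 3, 5, 7, 8}
AF E[full U send]: least fixpoint, start Z0 = {0, 2, 3, 5, 7, 8}, add states with every successor in Z. Z1 = {0, 2, 3, 5, 6, 7, 8}; Z2 = {0, 2, 3, 4, 5, 6, 7, 8}; fixed.
Sat(AF E[full U send]) = {0, 2, 3, 4, 5, 6, 7, 8}
EF (AF E[full U send]): least fixpoint, start Z0 = {0, 2, 3, 4, 5, 6, 7, 8}, add states with some successor in Z. Already a fixed point.
Sat(EF (AF E[full U send])) = {0, 2, 3, 4, 5, 6, 7, 8}
1 ∉ Sat(EF (AF E[full U send])) = {0, 2, 3, 4, 5, 6, 7, 8}, so the formula does not hold at 1.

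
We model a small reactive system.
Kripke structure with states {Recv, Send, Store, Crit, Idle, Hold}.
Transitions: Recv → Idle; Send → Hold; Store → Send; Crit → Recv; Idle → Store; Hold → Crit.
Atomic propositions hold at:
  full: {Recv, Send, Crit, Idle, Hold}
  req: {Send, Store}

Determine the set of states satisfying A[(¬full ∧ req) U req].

{Send, Store}

Sat(¬full) = {Store}
Sat(¬full ∧ req) = {Store}
A[(¬full ∧ req) U req]: least fixpoint, start Z0 = Sat(req) = {Send, Store}, add states in Sat(¬full ∧ req) with every successor in Z. Already a fixed point.
Sat(A[(¬full ∧ req) U req]) = {Send, Store}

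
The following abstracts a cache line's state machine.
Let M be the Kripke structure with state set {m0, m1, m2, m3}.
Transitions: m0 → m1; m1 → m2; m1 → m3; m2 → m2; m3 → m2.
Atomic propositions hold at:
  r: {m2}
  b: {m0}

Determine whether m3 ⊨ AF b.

AF b: least fixpoint, start Z0 = {m0}, add states with every successor in Z. Already a fixed point.
Sat(AF b) = {m0}
m3 ∉ Sat(AF b) = {m0}, so the formula does not hold at m3.

No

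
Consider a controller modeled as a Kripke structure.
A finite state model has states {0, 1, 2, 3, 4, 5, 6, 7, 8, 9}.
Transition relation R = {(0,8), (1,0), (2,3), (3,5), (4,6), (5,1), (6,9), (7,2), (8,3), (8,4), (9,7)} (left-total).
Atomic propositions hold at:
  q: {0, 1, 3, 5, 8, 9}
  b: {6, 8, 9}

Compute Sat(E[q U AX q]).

Sat(AX q) = {s : every successor in {0, 1, 3, 5, 8, 9}} = {0, 1, 2, 3, 5, 6}
E[q U AX q]: least fixpoint, start Z0 = Sat(AX q) = {0, 1, 2, 3, 5, 6}, add states in Sat(q) with some successor in Z. Z1 = {0, 1, 2, 3, 5, 6, 8}; fixed.
Sat(E[q U AX q]) = {0, 1, 2, 3, 5, 6, 8}

{0, 1, 2, 3, 5, 6, 8}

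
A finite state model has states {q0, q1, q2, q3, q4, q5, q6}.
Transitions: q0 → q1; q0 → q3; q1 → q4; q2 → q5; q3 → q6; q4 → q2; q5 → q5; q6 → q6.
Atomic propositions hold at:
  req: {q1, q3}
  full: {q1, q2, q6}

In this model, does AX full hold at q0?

No

Sat(AX full) = {s : every successor in {q1, q2, q6}} = {q3, q4, q6}
q0 ∉ Sat(AX full) = {q3, q4, q6}, so the formula does not hold at q0.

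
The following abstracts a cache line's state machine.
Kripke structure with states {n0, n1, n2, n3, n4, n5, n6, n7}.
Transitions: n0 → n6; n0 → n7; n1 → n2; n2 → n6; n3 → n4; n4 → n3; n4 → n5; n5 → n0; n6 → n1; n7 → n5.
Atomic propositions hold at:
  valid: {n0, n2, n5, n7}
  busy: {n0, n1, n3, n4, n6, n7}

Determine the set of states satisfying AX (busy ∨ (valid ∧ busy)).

{n0, n2, n3, n5, n6}

Sat(valid ∧ busy) = {n0, n7}
Sat(busy ∨ (valid ∧ busy)) = {n0, n1, n3, n4, n6, n7}
Sat(AX (busy ∨ (valid ∧ busy))) = {s : every successor in {n0, n1, n3, n4, n6, n7}} = {n0, n2, n3, n5, n6}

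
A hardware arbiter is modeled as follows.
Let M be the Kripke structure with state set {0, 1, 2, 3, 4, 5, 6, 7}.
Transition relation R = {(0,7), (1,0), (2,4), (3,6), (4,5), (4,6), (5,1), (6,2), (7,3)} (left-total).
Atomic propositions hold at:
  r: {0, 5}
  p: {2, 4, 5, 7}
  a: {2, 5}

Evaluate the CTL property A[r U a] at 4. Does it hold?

No

A[r U a]: least fixpoint, start Z0 = Sat(a) = {2, 5}, add states in Sat(r) with every successor in Z. Already a fixed point.
Sat(A[r U a]) = {2, 5}
4 ∉ Sat(A[r U a]) = {2, 5}, so the formula does not hold at 4.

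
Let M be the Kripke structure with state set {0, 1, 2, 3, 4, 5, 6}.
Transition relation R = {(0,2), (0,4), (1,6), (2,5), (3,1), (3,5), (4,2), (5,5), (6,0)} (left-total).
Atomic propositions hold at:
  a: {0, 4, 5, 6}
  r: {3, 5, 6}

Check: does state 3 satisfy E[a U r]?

Yes

E[a U r]: least fixpoint, start Z0 = Sat(r) = {3, 5, 6}, add states in Sat(a) with some successor in Z. Already a fixed point.
Sat(E[a U r]) = {3, 5, 6}
3 ∈ Sat(E[a U r]) = {3, 5, 6}, so the formula holds at 3.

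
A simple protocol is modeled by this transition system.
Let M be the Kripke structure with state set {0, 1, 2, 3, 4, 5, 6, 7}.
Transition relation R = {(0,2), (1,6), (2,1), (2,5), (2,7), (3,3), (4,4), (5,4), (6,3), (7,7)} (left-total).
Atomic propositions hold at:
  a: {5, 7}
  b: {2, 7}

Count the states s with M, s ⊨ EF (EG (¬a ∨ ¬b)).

Sat(¬a) = {0, 1, 2, 3, 4, 6}
Sat(¬b) = {0, 1, 3, 4, 5, 6}
Sat(¬a ∨ ¬b) = {0, 1, 2, 3, 4, 5, 6}
EG (¬a ∨ ¬b): greatest fixpoint, start Z0 = {0, 1, 2, 3, 4, 5, 6}, keep only states in Sat with some successor in Z. Already a fixed point.
Sat(EG (¬a ∨ ¬b)) = {0, 1, 2, 3, 4, 5, 6}
EF (EG (¬a ∨ ¬b)): least fixpoint, start Z0 = {0, 1, 2, 3, 4, 5, 6}, add states with some successor in Z. Already a fixed point.
Sat(EF (EG (¬a ∨ ¬b))) = {0, 1, 2, 3, 4, 5, 6}
|Sat(EF (EG (¬a ∨ ¬b)))| = |{0, 1, 2, 3, 4, 5, 6}| = 7.

7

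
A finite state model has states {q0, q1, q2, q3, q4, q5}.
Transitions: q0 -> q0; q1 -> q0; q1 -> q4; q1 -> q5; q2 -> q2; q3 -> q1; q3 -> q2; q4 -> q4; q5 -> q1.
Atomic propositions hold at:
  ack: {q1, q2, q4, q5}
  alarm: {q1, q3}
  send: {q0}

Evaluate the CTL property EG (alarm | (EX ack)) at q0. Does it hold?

Sat(EX ack) = {s : some successor in {q1, q2, q4, q5}} = {q1, q2, q3, q4, q5}
Sat(alarm | (EX ack)) = {q1, q2, q3, q4, q5}
EG (alarm | (EX ack)): greatest fixpoint, start Z0 = {q1, q2, q3, q4, q5}, keep only states in Sat with some successor in Z. Already a fixed point.
Sat(EG (alarm | (EX ack))) = {q1, q2, q3, q4, q5}
q0 ∉ Sat(EG (alarm | (EX ack))) = {q1, q2, q3, q4, q5}, so the formula does not hold at q0.

No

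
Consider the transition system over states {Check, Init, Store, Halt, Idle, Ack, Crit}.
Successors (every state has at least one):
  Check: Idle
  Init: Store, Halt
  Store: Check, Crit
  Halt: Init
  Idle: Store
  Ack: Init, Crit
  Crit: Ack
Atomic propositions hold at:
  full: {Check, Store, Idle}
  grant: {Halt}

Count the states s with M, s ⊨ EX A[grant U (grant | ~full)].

Sat(~full) = {Init, Halt, Ack, Crit}
Sat(grant | ~full) = {Init, Halt, Ack, Crit}
A[grant U (grant | ~full)]: least fixpoint, start Z0 = Sat((grant | ~full)) = {Init, Halt, Ack, Crit}, add states in Sat(grant) with every successor in Z. Already a fixed point.
Sat(A[grant U (grant | ~full)]) = {Init, Halt, Ack, Crit}
Sat(EX A[grant U (grant | ~full)]) = {s : some successor in {Init, Halt, Ack, Crit}} = {Init, Store, Halt, Ack, Crit}
|Sat(EX A[grant U (grant | ~full)])| = |{Init, Store, Halt, Ack, Crit}| = 5.

5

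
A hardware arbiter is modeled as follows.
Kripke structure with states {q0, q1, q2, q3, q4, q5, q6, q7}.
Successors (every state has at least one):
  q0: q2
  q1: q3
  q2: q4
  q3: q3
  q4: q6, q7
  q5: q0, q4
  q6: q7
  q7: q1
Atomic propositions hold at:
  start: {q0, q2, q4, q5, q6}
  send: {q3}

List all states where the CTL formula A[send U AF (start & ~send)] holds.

Sat(~send) = {q0, q1, q2, q4, q5, q6, q7}
Sat(start & ~send) = {q0, q2, q4, q5, q6}
AF (start & ~send): least fixpoint, start Z0 = {q0, q2, q4, q5, q6}, add states with every successor in Z. Already a fixed point.
Sat(AF (start & ~send)) = {q0, q2, q4, q5, q6}
A[send U AF (start & ~send)]: least fixpoint, start Z0 = Sat(AF (start & ~send)) = {q0, q2, q4, q5, q6}, add states in Sat(send) with every successor in Z. Already a fixed point.
Sat(A[send U AF (start & ~send)]) = {q0, q2, q4, q5, q6}

{q0, q2, q4, q5, q6}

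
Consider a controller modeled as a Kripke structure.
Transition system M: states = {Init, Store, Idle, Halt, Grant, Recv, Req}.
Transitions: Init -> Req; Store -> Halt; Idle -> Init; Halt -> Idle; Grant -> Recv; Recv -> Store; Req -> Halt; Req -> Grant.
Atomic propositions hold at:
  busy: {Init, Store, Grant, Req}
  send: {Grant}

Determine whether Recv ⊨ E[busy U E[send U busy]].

No

E[send U busy]: least fixpoint, start Z0 = Sat(busy) = {Init, Store, Grant, Req}, add states in Sat(send) with some successor in Z. Already a fixed point.
Sat(E[send U busy]) = {Init, Store, Grant, Req}
E[busy U E[send U busy]]: least fixpoint, start Z0 = Sat(E[send U busy]) = {Init, Store, Grant, Req}, add states in Sat(busy) with some successor in Z. Already a fixed point.
Sat(E[busy U E[send U busy]]) = {Init, Store, Grant, Req}
Recv ∉ Sat(E[busy U E[send U busy]]) = {Init, Store, Grant, Req}, so the formula does not hold at Recv.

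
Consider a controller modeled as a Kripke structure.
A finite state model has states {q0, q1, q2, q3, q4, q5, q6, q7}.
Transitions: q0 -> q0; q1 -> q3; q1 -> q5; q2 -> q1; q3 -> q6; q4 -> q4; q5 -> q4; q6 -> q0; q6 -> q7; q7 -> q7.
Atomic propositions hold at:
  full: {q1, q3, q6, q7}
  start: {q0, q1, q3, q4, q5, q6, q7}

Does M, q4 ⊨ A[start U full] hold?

A[start U full]: least fixpoint, start Z0 = Sat(full) = {q1, q3, q6, q7}, add states in Sat(start) with every successor in Z. Already a fixed point.
Sat(A[start U full]) = {q1, q3, q6, q7}
q4 ∉ Sat(A[start U full]) = {q1, q3, q6, q7}, so the formula does not hold at q4.

No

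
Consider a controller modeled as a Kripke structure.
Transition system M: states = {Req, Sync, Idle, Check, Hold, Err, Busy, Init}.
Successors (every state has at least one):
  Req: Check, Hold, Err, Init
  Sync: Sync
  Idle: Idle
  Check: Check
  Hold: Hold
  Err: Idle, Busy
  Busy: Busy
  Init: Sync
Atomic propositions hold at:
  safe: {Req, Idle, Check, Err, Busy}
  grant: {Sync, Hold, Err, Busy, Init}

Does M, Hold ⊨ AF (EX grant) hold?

Yes

Sat(EX grant) = {s : some successor in {Sync, Hold, Err, Busy, Init}} = {Req, Sync, Hold, Err, Busy, Init}
AF (EX grant): least fixpoint, start Z0 = {Req, Sync, Hold, Err, Busy, Init}, add states with every successor in Z. Already a fixed point.
Sat(AF (EX grant)) = {Req, Sync, Hold, Err, Busy, Init}
Hold ∈ Sat(AF (EX grant)) = {Req, Sync, Hold, Err, Busy, Init}, so the formula holds at Hold.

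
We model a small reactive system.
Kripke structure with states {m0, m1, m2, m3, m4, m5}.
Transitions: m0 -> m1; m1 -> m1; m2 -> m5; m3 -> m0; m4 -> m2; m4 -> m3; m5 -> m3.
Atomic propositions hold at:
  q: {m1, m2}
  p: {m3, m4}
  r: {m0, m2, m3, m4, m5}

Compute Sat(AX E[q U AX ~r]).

Sat(~r) = {m1}
Sat(AX ~r) = {s : every successor in {m1}} = {m0, m1}
E[q U AX ~r]: least fixpoint, start Z0 = Sat(AX ~r) = {m0, m1}, add states in Sat(q) with some successor in Z. Already a fixed point.
Sat(E[q U AX ~r]) = {m0, m1}
Sat(AX E[q U AX ~r]) = {s : every successor in {m0, m1}} = {m0, m1, m3}

{m0, m1, m3}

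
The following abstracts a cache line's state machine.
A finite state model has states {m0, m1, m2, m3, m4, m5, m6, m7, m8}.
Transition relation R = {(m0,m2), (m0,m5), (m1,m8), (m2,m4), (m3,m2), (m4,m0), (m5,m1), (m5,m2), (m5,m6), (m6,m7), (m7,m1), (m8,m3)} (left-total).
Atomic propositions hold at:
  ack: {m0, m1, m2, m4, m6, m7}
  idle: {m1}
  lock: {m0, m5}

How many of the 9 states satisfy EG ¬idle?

Sat(¬idle) = {m0, m2, m3, m4, m5, m6, m7, m8}
EG ¬idle: greatest fixpoint, start Z0 = {m0, m2, m3, m4, m5, m6, m7, m8}, keep only states in Sat with some successor in Z. Z1 = {m0, m2, m3, m4, m5, m6, m8}; Z2 = {m0, m2, m3, m4, m5, m8}; fixed.
Sat(EG ¬idle) = {m0, m2, m3, m4, m5, m8}
|Sat(EG ¬idle)| = |{m0, m2, m3, m4, m5, m8}| = 6.

6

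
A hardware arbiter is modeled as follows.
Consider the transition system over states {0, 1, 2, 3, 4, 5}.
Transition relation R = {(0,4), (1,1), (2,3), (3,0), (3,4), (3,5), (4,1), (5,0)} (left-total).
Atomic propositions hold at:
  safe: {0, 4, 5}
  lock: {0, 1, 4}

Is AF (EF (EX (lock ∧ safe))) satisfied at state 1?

Sat(lock ∧ safe) = {0, 4}
Sat(EX (lock ∧ safe)) = {s : some successor in {0, 4}} = {0, 3, 5}
EF (EX (lock ∧ safe)): least fixpoint, start Z0 = {0, 3, 5}, add states with some successor in Z. Z1 = {0, 2, 3, 5}; fixed.
Sat(EF (EX (lock ∧ safe))) = {0, 2, 3, 5}
AF (EF (EX (lock ∧ safe))): least fixpoint, start Z0 = {0, 2, 3, 5}, add states with every successor in Z. Already a fixed point.
Sat(AF (EF (EX (lock ∧ safe)))) = {0, 2, 3, 5}
1 ∉ Sat(AF (EF (EX (lock ∧ safe)))) = {0, 2, 3, 5}, so the formula does not hold at 1.

No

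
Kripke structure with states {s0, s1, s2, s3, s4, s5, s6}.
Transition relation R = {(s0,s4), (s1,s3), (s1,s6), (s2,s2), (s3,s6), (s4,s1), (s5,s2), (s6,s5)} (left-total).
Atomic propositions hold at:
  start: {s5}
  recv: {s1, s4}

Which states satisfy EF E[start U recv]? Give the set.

E[start U recv]: least fixpoint, start Z0 = Sat(recv) = {s1, s4}, add states in Sat(start) with some successor in Z. Already a fixed point.
Sat(E[start U recv]) = {s1, s4}
EF E[start U recv]: least fixpoint, start Z0 = {s1, s4}, add states with some successor in Z. Z1 = {s0, s1, s4}; fixed.
Sat(EF E[start U recv]) = {s0, s1, s4}

{s0, s1, s4}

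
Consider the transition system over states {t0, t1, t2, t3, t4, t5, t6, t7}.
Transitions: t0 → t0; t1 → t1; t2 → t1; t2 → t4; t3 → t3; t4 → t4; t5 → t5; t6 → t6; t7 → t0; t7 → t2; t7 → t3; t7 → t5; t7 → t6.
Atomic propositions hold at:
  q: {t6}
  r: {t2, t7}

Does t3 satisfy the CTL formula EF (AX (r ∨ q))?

Sat(r ∨ q) = {t2, t6, t7}
Sat(AX (r ∨ q)) = {s : every successor in {t2, t6, t7}} = {t6}
EF (AX (r ∨ q)): least fixpoint, start Z0 = {t6}, add states with some successor in Z. Z1 = {t6, t7}; fixed.
Sat(EF (AX (r ∨ q))) = {t6, t7}
t3 ∉ Sat(EF (AX (r ∨ q))) = {t6, t7}, so the formula does not hold at t3.

No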